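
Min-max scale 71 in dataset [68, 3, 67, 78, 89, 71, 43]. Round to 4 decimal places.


Min = 3, Max = 89
Range = 89 - 3 = 86
Scaled = (x - min) / (max - min)
= (71 - 3) / 86
= 68 / 86
= 0.7907

0.7907


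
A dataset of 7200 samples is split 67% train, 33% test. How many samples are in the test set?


Train samples = 7200 * 67% = 4824
Test samples = 7200 - 4824
= 2376

2376


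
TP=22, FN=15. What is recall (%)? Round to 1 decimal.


Recall = TP / (TP + FN) * 100
= 22 / (22 + 15)
= 22 / 37
= 0.5946
= 59.5%

59.5


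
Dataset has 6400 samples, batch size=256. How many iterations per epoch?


Iterations per epoch = dataset_size / batch_size
= 6400 / 256
= 25

25


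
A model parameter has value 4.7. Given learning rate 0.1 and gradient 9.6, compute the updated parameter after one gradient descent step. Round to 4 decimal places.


w_new = w_old - lr * gradient
= 4.7 - 0.1 * 9.6
= 4.7 - (0.96)
= 3.7400

3.7400


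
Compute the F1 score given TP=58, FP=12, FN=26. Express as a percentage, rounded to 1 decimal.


Precision = TP / (TP + FP) = 58 / 70 = 0.8286
Recall = TP / (TP + FN) = 58 / 84 = 0.6905
F1 = 2 * P * R / (P + R)
= 2 * 0.8286 * 0.6905 / (0.8286 + 0.6905)
= 1.1442 / 1.519
= 0.7532
As percentage: 75.3%

75.3


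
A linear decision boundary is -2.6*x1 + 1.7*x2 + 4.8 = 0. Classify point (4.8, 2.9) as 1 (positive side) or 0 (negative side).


Compute -2.6 * 4.8 + 1.7 * 2.9 + 4.8
= -12.48 + 4.93 + 4.8
= -2.75
Since -2.75 < 0, the point is on the negative side.

0


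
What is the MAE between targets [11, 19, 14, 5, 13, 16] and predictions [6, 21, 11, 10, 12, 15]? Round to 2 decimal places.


Absolute errors: [5, 2, 3, 5, 1, 1]
Sum of absolute errors = 17
MAE = 17 / 6 = 2.83

2.83


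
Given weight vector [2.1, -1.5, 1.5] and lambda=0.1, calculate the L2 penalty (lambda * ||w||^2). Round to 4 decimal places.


Squaring each weight:
2.1^2 = 4.41
(-1.5)^2 = 2.25
1.5^2 = 2.25
Sum of squares = 8.91
Penalty = 0.1 * 8.91 = 0.8910

0.8910


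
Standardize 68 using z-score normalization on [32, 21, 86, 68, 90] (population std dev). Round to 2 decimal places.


Mean = (32 + 21 + 86 + 68 + 90) / 5 = 59.4
Variance = sum((x_i - mean)^2) / n = 788.64
Std = sqrt(788.64) = 28.0827
Z = (x - mean) / std
= (68 - 59.4) / 28.0827
= 8.6 / 28.0827
= 0.31

0.31


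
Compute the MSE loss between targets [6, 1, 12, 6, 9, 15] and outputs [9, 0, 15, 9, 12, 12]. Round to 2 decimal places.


Differences: [-3, 1, -3, -3, -3, 3]
Squared errors: [9, 1, 9, 9, 9, 9]
Sum of squared errors = 46
MSE = 46 / 6 = 7.67

7.67


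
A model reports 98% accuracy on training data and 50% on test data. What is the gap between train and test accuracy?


Gap = train_accuracy - test_accuracy
= 98 - 50
= 48%
This large gap strongly indicates overfitting.

48


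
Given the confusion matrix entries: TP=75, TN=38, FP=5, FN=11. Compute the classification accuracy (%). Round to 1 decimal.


Accuracy = (TP + TN) / (TP + TN + FP + FN) * 100
= (75 + 38) / (75 + 38 + 5 + 11)
= 113 / 129
= 0.876
= 87.6%

87.6


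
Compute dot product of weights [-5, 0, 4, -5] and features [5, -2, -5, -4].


Element-wise products:
-5 * 5 = -25
0 * -2 = 0
4 * -5 = -20
-5 * -4 = 20
Sum = -25 + 0 + -20 + 20
= -25

-25


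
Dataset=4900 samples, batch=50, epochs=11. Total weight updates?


Iterations per epoch = 4900 / 50 = 98
Total updates = iterations_per_epoch * epochs
= 98 * 11
= 1078

1078


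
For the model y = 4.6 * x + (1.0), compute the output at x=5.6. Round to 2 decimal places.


y = 4.6 * 5.6 + (1.0)
= 25.76 + (1.0)
= 26.76

26.76


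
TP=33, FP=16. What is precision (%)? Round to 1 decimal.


Precision = TP / (TP + FP) * 100
= 33 / (33 + 16)
= 33 / 49
= 0.6735
= 67.3%

67.3


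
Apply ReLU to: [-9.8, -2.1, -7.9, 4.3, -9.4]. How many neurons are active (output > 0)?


ReLU(x) = max(0, x) for each element:
ReLU(-9.8) = 0
ReLU(-2.1) = 0
ReLU(-7.9) = 0
ReLU(4.3) = 4.3
ReLU(-9.4) = 0
Active neurons (>0): 1

1


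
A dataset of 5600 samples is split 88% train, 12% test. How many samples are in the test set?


Train samples = 5600 * 88% = 4928
Test samples = 5600 - 4928
= 672

672


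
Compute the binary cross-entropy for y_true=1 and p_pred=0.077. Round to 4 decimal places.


For y=1: Loss = -log(p)
= -log(0.077)
= -(-2.5639)
= 2.5639

2.5639


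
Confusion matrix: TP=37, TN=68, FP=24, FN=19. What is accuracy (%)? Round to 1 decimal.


Accuracy = (TP + TN) / (TP + TN + FP + FN) * 100
= (37 + 68) / (37 + 68 + 24 + 19)
= 105 / 148
= 0.7095
= 70.9%

70.9


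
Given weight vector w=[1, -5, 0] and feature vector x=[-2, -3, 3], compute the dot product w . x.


Element-wise products:
1 * -2 = -2
-5 * -3 = 15
0 * 3 = 0
Sum = -2 + 15 + 0
= 13

13


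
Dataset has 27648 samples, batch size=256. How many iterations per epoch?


Iterations per epoch = dataset_size / batch_size
= 27648 / 256
= 108

108


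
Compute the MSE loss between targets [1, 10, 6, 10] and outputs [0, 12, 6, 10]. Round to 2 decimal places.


Differences: [1, -2, 0, 0]
Squared errors: [1, 4, 0, 0]
Sum of squared errors = 5
MSE = 5 / 4 = 1.25

1.25


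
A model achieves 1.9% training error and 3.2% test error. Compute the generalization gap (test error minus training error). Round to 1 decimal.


Generalization gap = test_error - train_error
= 3.2 - 1.9
= 1.3%
A small gap suggests good generalization.

1.3


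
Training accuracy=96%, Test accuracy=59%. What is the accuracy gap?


Gap = train_accuracy - test_accuracy
= 96 - 59
= 37%
This large gap strongly indicates overfitting.

37


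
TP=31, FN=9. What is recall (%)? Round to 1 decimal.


Recall = TP / (TP + FN) * 100
= 31 / (31 + 9)
= 31 / 40
= 0.775
= 77.5%

77.5


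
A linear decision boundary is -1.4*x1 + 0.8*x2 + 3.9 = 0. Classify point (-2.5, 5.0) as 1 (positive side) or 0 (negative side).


Compute -1.4 * -2.5 + 0.8 * 5.0 + 3.9
= 3.5 + 4.0 + 3.9
= 11.4
Since 11.4 >= 0, the point is on the positive side.

1


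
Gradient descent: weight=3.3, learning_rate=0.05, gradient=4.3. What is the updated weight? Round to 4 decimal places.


w_new = w_old - lr * gradient
= 3.3 - 0.05 * 4.3
= 3.3 - (0.215)
= 3.0850

3.0850


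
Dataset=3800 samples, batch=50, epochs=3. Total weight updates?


Iterations per epoch = 3800 / 50 = 76
Total updates = iterations_per_epoch * epochs
= 76 * 3
= 228

228


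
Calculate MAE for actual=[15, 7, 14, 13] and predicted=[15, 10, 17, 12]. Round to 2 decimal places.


Absolute errors: [0, 3, 3, 1]
Sum of absolute errors = 7
MAE = 7 / 4 = 1.75

1.75


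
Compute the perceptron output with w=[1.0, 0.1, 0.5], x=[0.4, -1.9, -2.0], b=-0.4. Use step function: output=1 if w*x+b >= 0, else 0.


z = w . x + b
= 1.0*0.4 + 0.1*-1.9 + 0.5*-2.0 + -0.4
= 0.4 + -0.19 + -1.0 + -0.4
= -0.79 + -0.4
= -1.19
Since z = -1.19 < 0, output = 0

0


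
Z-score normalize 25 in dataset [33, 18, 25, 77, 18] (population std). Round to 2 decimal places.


Mean = (33 + 18 + 25 + 77 + 18) / 5 = 34.2
Variance = sum((x_i - mean)^2) / n = 488.56
Std = sqrt(488.56) = 22.1034
Z = (x - mean) / std
= (25 - 34.2) / 22.1034
= -9.2 / 22.1034
= -0.42

-0.42


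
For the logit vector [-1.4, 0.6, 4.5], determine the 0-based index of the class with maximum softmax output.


Softmax is a monotonic transformation, so it preserves the argmax.
We need to find the index of the maximum logit.
Index 0: -1.4
Index 1: 0.6
Index 2: 4.5
Maximum logit = 4.5 at index 2

2


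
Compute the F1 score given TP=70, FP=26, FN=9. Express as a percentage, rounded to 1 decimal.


Precision = TP / (TP + FP) = 70 / 96 = 0.7292
Recall = TP / (TP + FN) = 70 / 79 = 0.8861
F1 = 2 * P * R / (P + R)
= 2 * 0.7292 * 0.8861 / (0.7292 + 0.8861)
= 1.2922 / 1.6152
= 0.8
As percentage: 80.0%

80.0


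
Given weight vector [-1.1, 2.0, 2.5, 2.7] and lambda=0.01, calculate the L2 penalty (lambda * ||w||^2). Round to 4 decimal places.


Squaring each weight:
(-1.1)^2 = 1.21
2.0^2 = 4.0
2.5^2 = 6.25
2.7^2 = 7.29
Sum of squares = 18.75
Penalty = 0.01 * 18.75 = 0.1875

0.1875


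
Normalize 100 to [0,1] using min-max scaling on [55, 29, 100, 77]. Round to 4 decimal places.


Min = 29, Max = 100
Range = 100 - 29 = 71
Scaled = (x - min) / (max - min)
= (100 - 29) / 71
= 71 / 71
= 1.0000

1.0000


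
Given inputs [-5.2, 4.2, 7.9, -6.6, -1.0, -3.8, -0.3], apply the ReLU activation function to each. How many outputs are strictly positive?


ReLU(x) = max(0, x) for each element:
ReLU(-5.2) = 0
ReLU(4.2) = 4.2
ReLU(7.9) = 7.9
ReLU(-6.6) = 0
ReLU(-1.0) = 0
ReLU(-3.8) = 0
ReLU(-0.3) = 0
Active neurons (>0): 2

2


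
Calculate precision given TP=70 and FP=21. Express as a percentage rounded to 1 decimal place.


Precision = TP / (TP + FP) * 100
= 70 / (70 + 21)
= 70 / 91
= 0.7692
= 76.9%

76.9


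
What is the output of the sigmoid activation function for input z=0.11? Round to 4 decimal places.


sigmoid(z) = 1 / (1 + exp(-z))
exp(-(0.11)) = exp(-0.11) = 0.8958
1 + 0.8958 = 1.8958
1 / 1.8958 = 0.5275

0.5275


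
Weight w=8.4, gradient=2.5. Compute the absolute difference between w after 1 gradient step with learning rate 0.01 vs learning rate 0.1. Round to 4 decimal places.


With lr=0.01: w_new = 8.4 - 0.01 * 2.5 = 8.375
With lr=0.1: w_new = 8.4 - 0.1 * 2.5 = 8.15
Absolute difference = |8.375 - 8.15|
= 0.2250

0.2250


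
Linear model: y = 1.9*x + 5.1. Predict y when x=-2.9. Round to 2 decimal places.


y = 1.9 * -2.9 + (5.1)
= -5.51 + (5.1)
= -0.41

-0.41


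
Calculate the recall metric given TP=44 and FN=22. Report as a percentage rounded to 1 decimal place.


Recall = TP / (TP + FN) * 100
= 44 / (44 + 22)
= 44 / 66
= 0.6667
= 66.7%

66.7


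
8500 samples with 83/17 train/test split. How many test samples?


Train samples = 8500 * 83% = 7055
Test samples = 8500 - 7055
= 1445

1445


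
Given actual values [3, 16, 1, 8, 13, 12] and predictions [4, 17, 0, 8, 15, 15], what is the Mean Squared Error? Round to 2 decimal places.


Differences: [-1, -1, 1, 0, -2, -3]
Squared errors: [1, 1, 1, 0, 4, 9]
Sum of squared errors = 16
MSE = 16 / 6 = 2.67

2.67


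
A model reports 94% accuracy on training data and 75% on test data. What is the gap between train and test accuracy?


Gap = train_accuracy - test_accuracy
= 94 - 75
= 19%
This gap suggests the model is overfitting.

19


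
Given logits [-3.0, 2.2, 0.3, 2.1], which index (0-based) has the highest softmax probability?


Softmax is a monotonic transformation, so it preserves the argmax.
We need to find the index of the maximum logit.
Index 0: -3.0
Index 1: 2.2
Index 2: 0.3
Index 3: 2.1
Maximum logit = 2.2 at index 1

1


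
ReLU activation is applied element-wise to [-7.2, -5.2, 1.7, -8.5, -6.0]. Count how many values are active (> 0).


ReLU(x) = max(0, x) for each element:
ReLU(-7.2) = 0
ReLU(-5.2) = 0
ReLU(1.7) = 1.7
ReLU(-8.5) = 0
ReLU(-6.0) = 0
Active neurons (>0): 1

1


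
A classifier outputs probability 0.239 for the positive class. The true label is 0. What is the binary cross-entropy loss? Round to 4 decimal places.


For y=0: Loss = -log(1-p)
= -log(1 - 0.239)
= -log(0.761)
= -(-0.2731)
= 0.2731

0.2731


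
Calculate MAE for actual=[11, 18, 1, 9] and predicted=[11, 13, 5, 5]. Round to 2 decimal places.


Absolute errors: [0, 5, 4, 4]
Sum of absolute errors = 13
MAE = 13 / 4 = 3.25

3.25


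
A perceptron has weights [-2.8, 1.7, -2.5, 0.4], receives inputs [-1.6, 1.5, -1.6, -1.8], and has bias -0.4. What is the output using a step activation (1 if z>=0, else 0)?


z = w . x + b
= -2.8*-1.6 + 1.7*1.5 + -2.5*-1.6 + 0.4*-1.8 + -0.4
= 4.48 + 2.55 + 4.0 + -0.72 + -0.4
= 10.31 + -0.4
= 9.91
Since z = 9.91 >= 0, output = 1

1


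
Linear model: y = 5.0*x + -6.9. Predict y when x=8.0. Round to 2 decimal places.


y = 5.0 * 8.0 + (-6.9)
= 40.0 + (-6.9)
= 33.10

33.10


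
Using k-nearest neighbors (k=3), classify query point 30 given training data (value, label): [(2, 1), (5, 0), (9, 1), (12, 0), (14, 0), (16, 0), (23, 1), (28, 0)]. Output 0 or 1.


Distances from query 30:
Point 28 (class 0): distance = 2
Point 23 (class 1): distance = 7
Point 16 (class 0): distance = 14
K=3 nearest neighbors: classes = [0, 1, 0]
Votes for class 1: 1 / 3
Majority vote => class 0

0


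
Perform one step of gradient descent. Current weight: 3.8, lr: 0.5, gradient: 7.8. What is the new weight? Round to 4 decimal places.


w_new = w_old - lr * gradient
= 3.8 - 0.5 * 7.8
= 3.8 - (3.9)
= -0.1000

-0.1000


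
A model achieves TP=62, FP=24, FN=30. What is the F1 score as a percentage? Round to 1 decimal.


Precision = TP / (TP + FP) = 62 / 86 = 0.7209
Recall = TP / (TP + FN) = 62 / 92 = 0.6739
F1 = 2 * P * R / (P + R)
= 2 * 0.7209 * 0.6739 / (0.7209 + 0.6739)
= 0.9717 / 1.3948
= 0.6966
As percentage: 69.7%

69.7


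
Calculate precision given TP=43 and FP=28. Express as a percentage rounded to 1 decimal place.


Precision = TP / (TP + FP) * 100
= 43 / (43 + 28)
= 43 / 71
= 0.6056
= 60.6%

60.6


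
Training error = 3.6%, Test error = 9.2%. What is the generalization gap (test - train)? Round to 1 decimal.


Generalization gap = test_error - train_error
= 9.2 - 3.6
= 5.6%
A moderate gap.

5.6


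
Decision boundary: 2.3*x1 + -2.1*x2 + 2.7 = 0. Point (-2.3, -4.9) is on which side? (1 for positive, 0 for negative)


Compute 2.3 * -2.3 + -2.1 * -4.9 + 2.7
= -5.29 + 10.29 + 2.7
= 7.7
Since 7.7 >= 0, the point is on the positive side.

1


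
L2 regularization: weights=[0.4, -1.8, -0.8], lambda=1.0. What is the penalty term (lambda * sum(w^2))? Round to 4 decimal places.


Squaring each weight:
0.4^2 = 0.16
(-1.8)^2 = 3.24
(-0.8)^2 = 0.64
Sum of squares = 4.04
Penalty = 1.0 * 4.04 = 4.0400

4.0400


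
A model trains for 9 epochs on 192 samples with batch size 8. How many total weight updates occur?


Iterations per epoch = 192 / 8 = 24
Total updates = iterations_per_epoch * epochs
= 24 * 9
= 216

216


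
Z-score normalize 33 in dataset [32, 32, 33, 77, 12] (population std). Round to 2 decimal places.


Mean = (32 + 32 + 33 + 77 + 12) / 5 = 37.2
Variance = sum((x_i - mean)^2) / n = 458.16
Std = sqrt(458.16) = 21.4047
Z = (x - mean) / std
= (33 - 37.2) / 21.4047
= -4.2 / 21.4047
= -0.20

-0.20


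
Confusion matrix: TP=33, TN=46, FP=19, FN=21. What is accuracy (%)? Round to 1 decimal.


Accuracy = (TP + TN) / (TP + TN + FP + FN) * 100
= (33 + 46) / (33 + 46 + 19 + 21)
= 79 / 119
= 0.6639
= 66.4%

66.4


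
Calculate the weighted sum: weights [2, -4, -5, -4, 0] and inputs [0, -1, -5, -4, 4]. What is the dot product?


Element-wise products:
2 * 0 = 0
-4 * -1 = 4
-5 * -5 = 25
-4 * -4 = 16
0 * 4 = 0
Sum = 0 + 4 + 25 + 16 + 0
= 45

45


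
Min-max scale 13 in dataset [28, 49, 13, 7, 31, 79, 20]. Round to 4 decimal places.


Min = 7, Max = 79
Range = 79 - 7 = 72
Scaled = (x - min) / (max - min)
= (13 - 7) / 72
= 6 / 72
= 0.0833

0.0833


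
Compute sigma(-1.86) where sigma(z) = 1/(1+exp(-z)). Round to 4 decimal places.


sigmoid(z) = 1 / (1 + exp(-z))
exp(-(-1.86)) = exp(1.86) = 6.4237
1 + 6.4237 = 7.4237
1 / 7.4237 = 0.1347

0.1347


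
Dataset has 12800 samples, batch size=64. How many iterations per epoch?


Iterations per epoch = dataset_size / batch_size
= 12800 / 64
= 200

200


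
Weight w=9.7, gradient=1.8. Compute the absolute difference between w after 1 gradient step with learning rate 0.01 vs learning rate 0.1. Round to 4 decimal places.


With lr=0.01: w_new = 9.7 - 0.01 * 1.8 = 9.682
With lr=0.1: w_new = 9.7 - 0.1 * 1.8 = 9.52
Absolute difference = |9.682 - 9.52|
= 0.1620

0.1620


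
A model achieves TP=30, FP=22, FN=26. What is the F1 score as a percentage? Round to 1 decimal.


Precision = TP / (TP + FP) = 30 / 52 = 0.5769
Recall = TP / (TP + FN) = 30 / 56 = 0.5357
F1 = 2 * P * R / (P + R)
= 2 * 0.5769 * 0.5357 / (0.5769 + 0.5357)
= 0.6181 / 1.1126
= 0.5556
As percentage: 55.6%

55.6


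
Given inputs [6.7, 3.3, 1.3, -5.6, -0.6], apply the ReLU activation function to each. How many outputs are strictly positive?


ReLU(x) = max(0, x) for each element:
ReLU(6.7) = 6.7
ReLU(3.3) = 3.3
ReLU(1.3) = 1.3
ReLU(-5.6) = 0
ReLU(-0.6) = 0
Active neurons (>0): 3

3


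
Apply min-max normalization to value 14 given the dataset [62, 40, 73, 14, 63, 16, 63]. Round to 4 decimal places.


Min = 14, Max = 73
Range = 73 - 14 = 59
Scaled = (x - min) / (max - min)
= (14 - 14) / 59
= 0 / 59
= 0.0000

0.0000


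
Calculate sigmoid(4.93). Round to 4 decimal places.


sigmoid(z) = 1 / (1 + exp(-z))
exp(-(4.93)) = exp(-4.93) = 0.0072
1 + 0.0072 = 1.0072
1 / 1.0072 = 0.9928

0.9928


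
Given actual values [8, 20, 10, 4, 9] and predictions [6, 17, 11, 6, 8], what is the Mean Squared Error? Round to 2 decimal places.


Differences: [2, 3, -1, -2, 1]
Squared errors: [4, 9, 1, 4, 1]
Sum of squared errors = 19
MSE = 19 / 5 = 3.80

3.80


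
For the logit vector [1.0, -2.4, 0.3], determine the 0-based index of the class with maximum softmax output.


Softmax is a monotonic transformation, so it preserves the argmax.
We need to find the index of the maximum logit.
Index 0: 1.0
Index 1: -2.4
Index 2: 0.3
Maximum logit = 1.0 at index 0

0


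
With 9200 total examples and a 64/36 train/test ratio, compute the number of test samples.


Train samples = 9200 * 64% = 5888
Test samples = 9200 - 5888
= 3312

3312


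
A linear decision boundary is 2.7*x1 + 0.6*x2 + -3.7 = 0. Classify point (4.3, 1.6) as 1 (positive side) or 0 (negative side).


Compute 2.7 * 4.3 + 0.6 * 1.6 + -3.7
= 11.61 + 0.96 + -3.7
= 8.87
Since 8.87 >= 0, the point is on the positive side.

1


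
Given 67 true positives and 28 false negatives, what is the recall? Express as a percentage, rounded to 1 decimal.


Recall = TP / (TP + FN) * 100
= 67 / (67 + 28)
= 67 / 95
= 0.7053
= 70.5%

70.5


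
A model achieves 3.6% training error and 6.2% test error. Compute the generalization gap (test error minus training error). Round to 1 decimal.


Generalization gap = test_error - train_error
= 6.2 - 3.6
= 2.6%
A moderate gap.

2.6


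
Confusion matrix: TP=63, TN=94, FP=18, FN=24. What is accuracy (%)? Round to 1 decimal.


Accuracy = (TP + TN) / (TP + TN + FP + FN) * 100
= (63 + 94) / (63 + 94 + 18 + 24)
= 157 / 199
= 0.7889
= 78.9%

78.9


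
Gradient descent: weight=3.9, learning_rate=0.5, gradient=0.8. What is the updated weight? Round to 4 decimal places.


w_new = w_old - lr * gradient
= 3.9 - 0.5 * 0.8
= 3.9 - (0.4)
= 3.5000

3.5000


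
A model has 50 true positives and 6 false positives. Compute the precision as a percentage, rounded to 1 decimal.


Precision = TP / (TP + FP) * 100
= 50 / (50 + 6)
= 50 / 56
= 0.8929
= 89.3%

89.3


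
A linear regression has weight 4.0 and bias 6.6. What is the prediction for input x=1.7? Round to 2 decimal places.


y = 4.0 * 1.7 + (6.6)
= 6.8 + (6.6)
= 13.40

13.40


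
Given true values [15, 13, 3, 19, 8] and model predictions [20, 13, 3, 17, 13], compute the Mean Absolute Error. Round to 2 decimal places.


Absolute errors: [5, 0, 0, 2, 5]
Sum of absolute errors = 12
MAE = 12 / 5 = 2.40

2.40


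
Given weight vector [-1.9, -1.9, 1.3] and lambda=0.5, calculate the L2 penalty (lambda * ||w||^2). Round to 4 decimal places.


Squaring each weight:
(-1.9)^2 = 3.61
(-1.9)^2 = 3.61
1.3^2 = 1.69
Sum of squares = 8.91
Penalty = 0.5 * 8.91 = 4.4550

4.4550


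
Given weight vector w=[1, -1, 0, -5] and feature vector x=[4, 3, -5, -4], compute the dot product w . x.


Element-wise products:
1 * 4 = 4
-1 * 3 = -3
0 * -5 = 0
-5 * -4 = 20
Sum = 4 + -3 + 0 + 20
= 21

21


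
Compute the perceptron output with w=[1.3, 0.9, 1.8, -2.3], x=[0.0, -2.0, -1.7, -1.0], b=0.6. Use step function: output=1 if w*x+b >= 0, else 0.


z = w . x + b
= 1.3*0.0 + 0.9*-2.0 + 1.8*-1.7 + -2.3*-1.0 + 0.6
= 0.0 + -1.8 + -3.06 + 2.3 + 0.6
= -2.56 + 0.6
= -1.96
Since z = -1.96 < 0, output = 0

0


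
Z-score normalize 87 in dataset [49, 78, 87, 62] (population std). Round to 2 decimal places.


Mean = (49 + 78 + 87 + 62) / 4 = 69.0
Variance = sum((x_i - mean)^2) / n = 213.5
Std = sqrt(213.5) = 14.6116
Z = (x - mean) / std
= (87 - 69.0) / 14.6116
= 18.0 / 14.6116
= 1.23

1.23


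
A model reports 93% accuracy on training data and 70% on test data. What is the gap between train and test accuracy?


Gap = train_accuracy - test_accuracy
= 93 - 70
= 23%
This large gap strongly indicates overfitting.

23


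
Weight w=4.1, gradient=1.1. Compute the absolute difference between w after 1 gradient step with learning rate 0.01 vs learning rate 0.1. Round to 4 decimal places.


With lr=0.01: w_new = 4.1 - 0.01 * 1.1 = 4.089
With lr=0.1: w_new = 4.1 - 0.1 * 1.1 = 3.99
Absolute difference = |4.089 - 3.99|
= 0.0990

0.0990


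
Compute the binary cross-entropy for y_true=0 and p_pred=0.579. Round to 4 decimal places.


For y=0: Loss = -log(1-p)
= -log(1 - 0.579)
= -log(0.421)
= -(-0.8651)
= 0.8651

0.8651


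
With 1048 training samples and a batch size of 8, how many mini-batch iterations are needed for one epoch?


Iterations per epoch = dataset_size / batch_size
= 1048 / 8
= 131

131


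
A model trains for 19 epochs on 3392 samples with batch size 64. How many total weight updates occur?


Iterations per epoch = 3392 / 64 = 53
Total updates = iterations_per_epoch * epochs
= 53 * 19
= 1007

1007


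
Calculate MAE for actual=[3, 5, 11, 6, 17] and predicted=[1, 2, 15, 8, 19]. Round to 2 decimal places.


Absolute errors: [2, 3, 4, 2, 2]
Sum of absolute errors = 13
MAE = 13 / 5 = 2.60

2.60


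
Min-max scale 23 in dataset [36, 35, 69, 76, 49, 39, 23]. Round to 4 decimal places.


Min = 23, Max = 76
Range = 76 - 23 = 53
Scaled = (x - min) / (max - min)
= (23 - 23) / 53
= 0 / 53
= 0.0000

0.0000


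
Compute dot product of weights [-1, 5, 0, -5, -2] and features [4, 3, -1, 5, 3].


Element-wise products:
-1 * 4 = -4
5 * 3 = 15
0 * -1 = 0
-5 * 5 = -25
-2 * 3 = -6
Sum = -4 + 15 + 0 + -25 + -6
= -20

-20


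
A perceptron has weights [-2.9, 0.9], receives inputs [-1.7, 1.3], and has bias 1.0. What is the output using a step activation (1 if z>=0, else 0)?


z = w . x + b
= -2.9*-1.7 + 0.9*1.3 + 1.0
= 4.93 + 1.17 + 1.0
= 6.1 + 1.0
= 7.1
Since z = 7.1 >= 0, output = 1

1


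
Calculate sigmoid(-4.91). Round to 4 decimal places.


sigmoid(z) = 1 / (1 + exp(-z))
exp(-(-4.91)) = exp(4.91) = 135.6394
1 + 135.6394 = 136.6394
1 / 136.6394 = 0.0073

0.0073


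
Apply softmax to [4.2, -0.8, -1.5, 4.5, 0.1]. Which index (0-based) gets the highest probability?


Softmax is a monotonic transformation, so it preserves the argmax.
We need to find the index of the maximum logit.
Index 0: 4.2
Index 1: -0.8
Index 2: -1.5
Index 3: 4.5
Index 4: 0.1
Maximum logit = 4.5 at index 3

3


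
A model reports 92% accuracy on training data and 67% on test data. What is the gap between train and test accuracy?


Gap = train_accuracy - test_accuracy
= 92 - 67
= 25%
This large gap strongly indicates overfitting.

25


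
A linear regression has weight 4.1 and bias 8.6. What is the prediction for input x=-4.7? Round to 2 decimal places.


y = 4.1 * -4.7 + (8.6)
= -19.27 + (8.6)
= -10.67

-10.67


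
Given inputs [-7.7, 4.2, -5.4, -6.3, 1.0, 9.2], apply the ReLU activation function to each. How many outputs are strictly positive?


ReLU(x) = max(0, x) for each element:
ReLU(-7.7) = 0
ReLU(4.2) = 4.2
ReLU(-5.4) = 0
ReLU(-6.3) = 0
ReLU(1.0) = 1.0
ReLU(9.2) = 9.2
Active neurons (>0): 3

3


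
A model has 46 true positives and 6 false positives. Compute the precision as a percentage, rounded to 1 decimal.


Precision = TP / (TP + FP) * 100
= 46 / (46 + 6)
= 46 / 52
= 0.8846
= 88.5%

88.5


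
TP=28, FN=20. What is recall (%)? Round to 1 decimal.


Recall = TP / (TP + FN) * 100
= 28 / (28 + 20)
= 28 / 48
= 0.5833
= 58.3%

58.3


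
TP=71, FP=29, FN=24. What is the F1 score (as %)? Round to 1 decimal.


Precision = TP / (TP + FP) = 71 / 100 = 0.71
Recall = TP / (TP + FN) = 71 / 95 = 0.7474
F1 = 2 * P * R / (P + R)
= 2 * 0.71 * 0.7474 / (0.71 + 0.7474)
= 1.0613 / 1.4574
= 0.7282
As percentage: 72.8%

72.8


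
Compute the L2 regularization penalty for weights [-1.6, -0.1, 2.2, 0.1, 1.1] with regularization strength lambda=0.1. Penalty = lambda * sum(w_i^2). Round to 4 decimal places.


Squaring each weight:
(-1.6)^2 = 2.56
(-0.1)^2 = 0.01
2.2^2 = 4.84
0.1^2 = 0.01
1.1^2 = 1.21
Sum of squares = 8.63
Penalty = 0.1 * 8.63 = 0.8630

0.8630


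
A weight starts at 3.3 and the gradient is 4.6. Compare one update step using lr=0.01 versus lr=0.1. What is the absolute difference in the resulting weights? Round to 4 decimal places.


With lr=0.01: w_new = 3.3 - 0.01 * 4.6 = 3.254
With lr=0.1: w_new = 3.3 - 0.1 * 4.6 = 2.84
Absolute difference = |3.254 - 2.84|
= 0.4140

0.4140


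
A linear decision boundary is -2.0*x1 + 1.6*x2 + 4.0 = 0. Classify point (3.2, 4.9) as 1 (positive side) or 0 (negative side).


Compute -2.0 * 3.2 + 1.6 * 4.9 + 4.0
= -6.4 + 7.84 + 4.0
= 5.44
Since 5.44 >= 0, the point is on the positive side.

1


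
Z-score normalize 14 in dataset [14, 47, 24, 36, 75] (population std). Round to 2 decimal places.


Mean = (14 + 47 + 24 + 36 + 75) / 5 = 39.2
Variance = sum((x_i - mean)^2) / n = 443.76
Std = sqrt(443.76) = 21.0656
Z = (x - mean) / std
= (14 - 39.2) / 21.0656
= -25.2 / 21.0656
= -1.20

-1.20


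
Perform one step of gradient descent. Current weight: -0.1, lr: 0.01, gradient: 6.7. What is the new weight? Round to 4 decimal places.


w_new = w_old - lr * gradient
= -0.1 - 0.01 * 6.7
= -0.1 - (0.067)
= -0.1670

-0.1670


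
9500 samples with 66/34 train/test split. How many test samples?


Train samples = 9500 * 66% = 6270
Test samples = 9500 - 6270
= 3230

3230


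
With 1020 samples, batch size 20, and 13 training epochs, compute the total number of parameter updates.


Iterations per epoch = 1020 / 20 = 51
Total updates = iterations_per_epoch * epochs
= 51 * 13
= 663

663


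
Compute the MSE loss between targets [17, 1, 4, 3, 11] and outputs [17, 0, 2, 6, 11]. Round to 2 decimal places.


Differences: [0, 1, 2, -3, 0]
Squared errors: [0, 1, 4, 9, 0]
Sum of squared errors = 14
MSE = 14 / 5 = 2.80

2.80


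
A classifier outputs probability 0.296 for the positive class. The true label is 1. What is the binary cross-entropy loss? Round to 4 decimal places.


For y=1: Loss = -log(p)
= -log(0.296)
= -(-1.2174)
= 1.2174

1.2174


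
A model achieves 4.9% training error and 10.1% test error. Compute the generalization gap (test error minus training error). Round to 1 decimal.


Generalization gap = test_error - train_error
= 10.1 - 4.9
= 5.2%
A moderate gap.

5.2


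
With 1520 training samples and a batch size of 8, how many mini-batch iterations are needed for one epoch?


Iterations per epoch = dataset_size / batch_size
= 1520 / 8
= 190

190


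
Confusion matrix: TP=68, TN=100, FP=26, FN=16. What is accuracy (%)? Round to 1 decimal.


Accuracy = (TP + TN) / (TP + TN + FP + FN) * 100
= (68 + 100) / (68 + 100 + 26 + 16)
= 168 / 210
= 0.8
= 80.0%

80.0


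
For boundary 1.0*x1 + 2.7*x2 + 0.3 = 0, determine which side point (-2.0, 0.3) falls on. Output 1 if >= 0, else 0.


Compute 1.0 * -2.0 + 2.7 * 0.3 + 0.3
= -2.0 + 0.81 + 0.3
= -0.89
Since -0.89 < 0, the point is on the negative side.

0


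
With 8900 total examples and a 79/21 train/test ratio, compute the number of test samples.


Train samples = 8900 * 79% = 7031
Test samples = 8900 - 7031
= 1869

1869


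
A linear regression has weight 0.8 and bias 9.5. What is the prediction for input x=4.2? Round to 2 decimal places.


y = 0.8 * 4.2 + (9.5)
= 3.36 + (9.5)
= 12.86

12.86


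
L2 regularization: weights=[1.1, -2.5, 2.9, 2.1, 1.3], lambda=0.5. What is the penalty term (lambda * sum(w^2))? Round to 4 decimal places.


Squaring each weight:
1.1^2 = 1.21
(-2.5)^2 = 6.25
2.9^2 = 8.41
2.1^2 = 4.41
1.3^2 = 1.69
Sum of squares = 21.97
Penalty = 0.5 * 21.97 = 10.9850

10.9850


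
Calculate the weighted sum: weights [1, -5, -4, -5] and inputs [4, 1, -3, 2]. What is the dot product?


Element-wise products:
1 * 4 = 4
-5 * 1 = -5
-4 * -3 = 12
-5 * 2 = -10
Sum = 4 + -5 + 12 + -10
= 1

1


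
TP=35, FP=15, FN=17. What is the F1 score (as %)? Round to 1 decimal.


Precision = TP / (TP + FP) = 35 / 50 = 0.7
Recall = TP / (TP + FN) = 35 / 52 = 0.6731
F1 = 2 * P * R / (P + R)
= 2 * 0.7 * 0.6731 / (0.7 + 0.6731)
= 0.9423 / 1.3731
= 0.6863
As percentage: 68.6%

68.6


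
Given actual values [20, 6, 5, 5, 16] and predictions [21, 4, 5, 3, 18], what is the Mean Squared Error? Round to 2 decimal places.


Differences: [-1, 2, 0, 2, -2]
Squared errors: [1, 4, 0, 4, 4]
Sum of squared errors = 13
MSE = 13 / 5 = 2.60

2.60


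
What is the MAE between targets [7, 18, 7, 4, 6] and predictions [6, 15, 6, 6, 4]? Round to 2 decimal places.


Absolute errors: [1, 3, 1, 2, 2]
Sum of absolute errors = 9
MAE = 9 / 5 = 1.80

1.80


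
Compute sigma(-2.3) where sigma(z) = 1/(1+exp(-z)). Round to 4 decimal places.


sigmoid(z) = 1 / (1 + exp(-z))
exp(-(-2.3)) = exp(2.3) = 9.9742
1 + 9.9742 = 10.9742
1 / 10.9742 = 0.0911

0.0911


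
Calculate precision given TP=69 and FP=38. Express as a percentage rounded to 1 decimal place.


Precision = TP / (TP + FP) * 100
= 69 / (69 + 38)
= 69 / 107
= 0.6449
= 64.5%

64.5


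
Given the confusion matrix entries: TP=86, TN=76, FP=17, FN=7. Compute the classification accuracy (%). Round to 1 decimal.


Accuracy = (TP + TN) / (TP + TN + FP + FN) * 100
= (86 + 76) / (86 + 76 + 17 + 7)
= 162 / 186
= 0.871
= 87.1%

87.1


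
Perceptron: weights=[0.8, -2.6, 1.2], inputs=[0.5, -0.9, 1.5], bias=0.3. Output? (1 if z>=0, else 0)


z = w . x + b
= 0.8*0.5 + -2.6*-0.9 + 1.2*1.5 + 0.3
= 0.4 + 2.34 + 1.8 + 0.3
= 4.54 + 0.3
= 4.84
Since z = 4.84 >= 0, output = 1

1


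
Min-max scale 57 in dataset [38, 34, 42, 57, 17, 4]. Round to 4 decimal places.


Min = 4, Max = 57
Range = 57 - 4 = 53
Scaled = (x - min) / (max - min)
= (57 - 4) / 53
= 53 / 53
= 1.0000

1.0000


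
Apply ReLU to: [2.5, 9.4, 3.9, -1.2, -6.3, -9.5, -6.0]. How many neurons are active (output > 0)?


ReLU(x) = max(0, x) for each element:
ReLU(2.5) = 2.5
ReLU(9.4) = 9.4
ReLU(3.9) = 3.9
ReLU(-1.2) = 0
ReLU(-6.3) = 0
ReLU(-9.5) = 0
ReLU(-6.0) = 0
Active neurons (>0): 3

3


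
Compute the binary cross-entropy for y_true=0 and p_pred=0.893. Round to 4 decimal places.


For y=0: Loss = -log(1-p)
= -log(1 - 0.893)
= -log(0.107)
= -(-2.2349)
= 2.2349

2.2349


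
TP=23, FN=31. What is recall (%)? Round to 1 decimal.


Recall = TP / (TP + FN) * 100
= 23 / (23 + 31)
= 23 / 54
= 0.4259
= 42.6%

42.6


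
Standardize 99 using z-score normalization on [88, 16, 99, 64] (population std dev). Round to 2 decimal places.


Mean = (88 + 16 + 99 + 64) / 4 = 66.75
Variance = sum((x_i - mean)^2) / n = 1018.6875
Std = sqrt(1018.6875) = 31.9169
Z = (x - mean) / std
= (99 - 66.75) / 31.9169
= 32.25 / 31.9169
= 1.01

1.01


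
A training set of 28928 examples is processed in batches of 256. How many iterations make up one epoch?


Iterations per epoch = dataset_size / batch_size
= 28928 / 256
= 113

113


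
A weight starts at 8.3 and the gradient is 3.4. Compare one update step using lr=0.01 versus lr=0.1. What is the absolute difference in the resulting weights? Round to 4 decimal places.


With lr=0.01: w_new = 8.3 - 0.01 * 3.4 = 8.266
With lr=0.1: w_new = 8.3 - 0.1 * 3.4 = 7.96
Absolute difference = |8.266 - 7.96|
= 0.3060

0.3060


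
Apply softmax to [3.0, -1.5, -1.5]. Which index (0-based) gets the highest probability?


Softmax is a monotonic transformation, so it preserves the argmax.
We need to find the index of the maximum logit.
Index 0: 3.0
Index 1: -1.5
Index 2: -1.5
Maximum logit = 3.0 at index 0

0


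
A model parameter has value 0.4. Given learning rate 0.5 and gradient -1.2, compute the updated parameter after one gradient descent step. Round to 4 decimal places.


w_new = w_old - lr * gradient
= 0.4 - 0.5 * -1.2
= 0.4 - (-0.6)
= 1.0000

1.0000


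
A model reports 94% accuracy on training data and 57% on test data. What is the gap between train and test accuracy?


Gap = train_accuracy - test_accuracy
= 94 - 57
= 37%
This large gap strongly indicates overfitting.

37


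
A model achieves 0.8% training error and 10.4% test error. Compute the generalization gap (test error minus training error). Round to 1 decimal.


Generalization gap = test_error - train_error
= 10.4 - 0.8
= 9.6%
A moderate gap.

9.6


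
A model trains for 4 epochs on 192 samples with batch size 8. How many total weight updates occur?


Iterations per epoch = 192 / 8 = 24
Total updates = iterations_per_epoch * epochs
= 24 * 4
= 96

96


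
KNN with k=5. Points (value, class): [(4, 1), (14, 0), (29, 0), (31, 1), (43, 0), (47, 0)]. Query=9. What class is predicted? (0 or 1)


Distances from query 9:
Point 14 (class 0): distance = 5
Point 4 (class 1): distance = 5
Point 29 (class 0): distance = 20
Point 31 (class 1): distance = 22
Point 43 (class 0): distance = 34
K=5 nearest neighbors: classes = [0, 1, 0, 1, 0]
Votes for class 1: 2 / 5
Majority vote => class 0

0


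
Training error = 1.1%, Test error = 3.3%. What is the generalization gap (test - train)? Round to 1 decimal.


Generalization gap = test_error - train_error
= 3.3 - 1.1
= 2.2%
A moderate gap.

2.2


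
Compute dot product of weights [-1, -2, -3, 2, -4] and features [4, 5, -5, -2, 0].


Element-wise products:
-1 * 4 = -4
-2 * 5 = -10
-3 * -5 = 15
2 * -2 = -4
-4 * 0 = 0
Sum = -4 + -10 + 15 + -4 + 0
= -3

-3


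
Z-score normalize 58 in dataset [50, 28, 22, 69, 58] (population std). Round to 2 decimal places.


Mean = (50 + 28 + 22 + 69 + 58) / 5 = 45.4
Variance = sum((x_i - mean)^2) / n = 317.44
Std = sqrt(317.44) = 17.8168
Z = (x - mean) / std
= (58 - 45.4) / 17.8168
= 12.6 / 17.8168
= 0.71

0.71


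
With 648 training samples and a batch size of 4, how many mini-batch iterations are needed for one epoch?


Iterations per epoch = dataset_size / batch_size
= 648 / 4
= 162

162


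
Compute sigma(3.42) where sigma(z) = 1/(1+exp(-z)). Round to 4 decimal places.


sigmoid(z) = 1 / (1 + exp(-z))
exp(-(3.42)) = exp(-3.42) = 0.0327
1 + 0.0327 = 1.0327
1 / 1.0327 = 0.9683

0.9683


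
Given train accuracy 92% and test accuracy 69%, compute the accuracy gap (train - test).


Gap = train_accuracy - test_accuracy
= 92 - 69
= 23%
This large gap strongly indicates overfitting.

23


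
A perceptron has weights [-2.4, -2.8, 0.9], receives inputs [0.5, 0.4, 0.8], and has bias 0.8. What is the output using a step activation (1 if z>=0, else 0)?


z = w . x + b
= -2.4*0.5 + -2.8*0.4 + 0.9*0.8 + 0.8
= -1.2 + -1.12 + 0.72 + 0.8
= -1.6 + 0.8
= -0.8
Since z = -0.8 < 0, output = 0

0


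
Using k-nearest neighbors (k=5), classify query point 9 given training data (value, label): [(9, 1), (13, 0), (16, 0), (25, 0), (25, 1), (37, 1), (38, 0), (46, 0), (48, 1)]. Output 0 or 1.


Distances from query 9:
Point 9 (class 1): distance = 0
Point 13 (class 0): distance = 4
Point 16 (class 0): distance = 7
Point 25 (class 0): distance = 16
Point 25 (class 1): distance = 16
K=5 nearest neighbors: classes = [1, 0, 0, 0, 1]
Votes for class 1: 2 / 5
Majority vote => class 0

0


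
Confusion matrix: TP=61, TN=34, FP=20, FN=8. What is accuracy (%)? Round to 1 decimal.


Accuracy = (TP + TN) / (TP + TN + FP + FN) * 100
= (61 + 34) / (61 + 34 + 20 + 8)
= 95 / 123
= 0.7724
= 77.2%

77.2


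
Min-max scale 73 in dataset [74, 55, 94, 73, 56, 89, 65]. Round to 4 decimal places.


Min = 55, Max = 94
Range = 94 - 55 = 39
Scaled = (x - min) / (max - min)
= (73 - 55) / 39
= 18 / 39
= 0.4615

0.4615


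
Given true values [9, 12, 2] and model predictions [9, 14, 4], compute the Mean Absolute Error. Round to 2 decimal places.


Absolute errors: [0, 2, 2]
Sum of absolute errors = 4
MAE = 4 / 3 = 1.33

1.33


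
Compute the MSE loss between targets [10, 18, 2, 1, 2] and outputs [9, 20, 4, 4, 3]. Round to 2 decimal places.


Differences: [1, -2, -2, -3, -1]
Squared errors: [1, 4, 4, 9, 1]
Sum of squared errors = 19
MSE = 19 / 5 = 3.80

3.80


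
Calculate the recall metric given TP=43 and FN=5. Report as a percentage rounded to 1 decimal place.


Recall = TP / (TP + FN) * 100
= 43 / (43 + 5)
= 43 / 48
= 0.8958
= 89.6%

89.6


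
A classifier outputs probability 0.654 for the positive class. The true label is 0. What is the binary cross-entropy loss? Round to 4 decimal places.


For y=0: Loss = -log(1-p)
= -log(1 - 0.654)
= -log(0.346)
= -(-1.0613)
= 1.0613

1.0613


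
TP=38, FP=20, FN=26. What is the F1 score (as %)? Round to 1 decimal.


Precision = TP / (TP + FP) = 38 / 58 = 0.6552
Recall = TP / (TP + FN) = 38 / 64 = 0.5938
F1 = 2 * P * R / (P + R)
= 2 * 0.6552 * 0.5938 / (0.6552 + 0.5938)
= 0.778 / 1.2489
= 0.623
As percentage: 62.3%

62.3


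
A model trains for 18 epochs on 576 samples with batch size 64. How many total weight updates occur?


Iterations per epoch = 576 / 64 = 9
Total updates = iterations_per_epoch * epochs
= 9 * 18
= 162

162


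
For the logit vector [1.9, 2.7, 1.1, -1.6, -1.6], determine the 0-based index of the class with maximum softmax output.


Softmax is a monotonic transformation, so it preserves the argmax.
We need to find the index of the maximum logit.
Index 0: 1.9
Index 1: 2.7
Index 2: 1.1
Index 3: -1.6
Index 4: -1.6
Maximum logit = 2.7 at index 1

1


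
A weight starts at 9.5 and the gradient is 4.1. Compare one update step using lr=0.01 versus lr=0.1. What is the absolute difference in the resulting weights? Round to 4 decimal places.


With lr=0.01: w_new = 9.5 - 0.01 * 4.1 = 9.459
With lr=0.1: w_new = 9.5 - 0.1 * 4.1 = 9.09
Absolute difference = |9.459 - 9.09|
= 0.3690

0.3690


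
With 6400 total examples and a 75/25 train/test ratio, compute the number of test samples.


Train samples = 6400 * 75% = 4800
Test samples = 6400 - 4800
= 1600

1600


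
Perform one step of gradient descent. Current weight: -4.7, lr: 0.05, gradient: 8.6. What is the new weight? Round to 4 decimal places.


w_new = w_old - lr * gradient
= -4.7 - 0.05 * 8.6
= -4.7 - (0.43)
= -5.1300

-5.1300


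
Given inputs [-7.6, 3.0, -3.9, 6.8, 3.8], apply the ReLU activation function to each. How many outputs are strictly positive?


ReLU(x) = max(0, x) for each element:
ReLU(-7.6) = 0
ReLU(3.0) = 3.0
ReLU(-3.9) = 0
ReLU(6.8) = 6.8
ReLU(3.8) = 3.8
Active neurons (>0): 3

3


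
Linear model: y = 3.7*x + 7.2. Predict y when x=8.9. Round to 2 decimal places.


y = 3.7 * 8.9 + (7.2)
= 32.93 + (7.2)
= 40.13

40.13


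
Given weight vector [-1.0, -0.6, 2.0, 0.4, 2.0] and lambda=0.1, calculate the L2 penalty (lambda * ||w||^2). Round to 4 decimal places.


Squaring each weight:
(-1.0)^2 = 1.0
(-0.6)^2 = 0.36
2.0^2 = 4.0
0.4^2 = 0.16
2.0^2 = 4.0
Sum of squares = 9.52
Penalty = 0.1 * 9.52 = 0.9520

0.9520


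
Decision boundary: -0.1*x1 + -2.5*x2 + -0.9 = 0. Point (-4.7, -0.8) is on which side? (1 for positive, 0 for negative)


Compute -0.1 * -4.7 + -2.5 * -0.8 + -0.9
= 0.47 + 2.0 + -0.9
= 1.57
Since 1.57 >= 0, the point is on the positive side.

1


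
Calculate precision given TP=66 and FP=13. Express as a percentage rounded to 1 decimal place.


Precision = TP / (TP + FP) * 100
= 66 / (66 + 13)
= 66 / 79
= 0.8354
= 83.5%

83.5


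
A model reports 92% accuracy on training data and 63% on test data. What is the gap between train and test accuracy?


Gap = train_accuracy - test_accuracy
= 92 - 63
= 29%
This large gap strongly indicates overfitting.

29
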